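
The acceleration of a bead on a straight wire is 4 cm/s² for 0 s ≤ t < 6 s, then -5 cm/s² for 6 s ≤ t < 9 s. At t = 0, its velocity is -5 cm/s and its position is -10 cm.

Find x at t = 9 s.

66.5 cm

On each constant-a segment, Δv = aΔt and Δx = v₀Δt + ½aΔt²; chain segment to segment.
0–6 s: v starts -5 cm/s; Δx = -5·6 + ½·4·6² = 42 cm; v ends 19 cm/s.
6–9 s: v starts 19 cm/s; Δx = 19·3 + ½·-5·3² = 34.5 cm; v ends 4 cm/s.
x(9) = -10 + Σ Δx = 66.5 cm.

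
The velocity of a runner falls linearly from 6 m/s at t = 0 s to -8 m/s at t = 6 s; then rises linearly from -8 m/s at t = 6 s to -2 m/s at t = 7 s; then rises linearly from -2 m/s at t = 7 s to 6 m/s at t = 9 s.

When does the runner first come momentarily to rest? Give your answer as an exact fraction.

v changes sign on 0–6 s (from 6 to -8); the graph is linear there, so v = 0 at t = 0 + (-6)·(6 − 0)/(-8 − 6) = 18/7 s.

t = 18/7 s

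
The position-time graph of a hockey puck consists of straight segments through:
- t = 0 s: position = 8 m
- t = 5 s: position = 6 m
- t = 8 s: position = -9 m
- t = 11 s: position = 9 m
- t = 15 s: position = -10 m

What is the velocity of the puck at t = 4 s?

-0.4 m/s

Velocity is the slope of the x-t graph on 0–5 s: (6 − 8)/(5 − 0) = -0.4 m/s.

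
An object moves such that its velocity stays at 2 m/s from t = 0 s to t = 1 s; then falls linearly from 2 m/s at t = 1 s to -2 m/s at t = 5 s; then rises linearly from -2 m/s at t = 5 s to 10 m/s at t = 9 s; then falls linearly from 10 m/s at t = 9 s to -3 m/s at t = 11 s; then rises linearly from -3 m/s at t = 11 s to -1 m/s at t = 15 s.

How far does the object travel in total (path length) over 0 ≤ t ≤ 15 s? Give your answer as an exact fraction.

1549/39 m

Total distance travelled is ∫|v| dt — sum the magnitudes of each area piece.
0–1 s: |2| × 1 = 2 m
1–5 s: v = 0 at t = 3 s; triangle areas 2 + 2 = 4 m
5–9 s: v = 0 at t = 17/3 s; triangle areas 2/3 + 50/3 = 52/3 m
9–11 s: v = 0 at t = 137/13 s; triangle areas 100/13 + 9/13 = 109/13 m
11–15 s: |½(-3 + -1)(4)| = 8 m
Total distance = 1549/39 m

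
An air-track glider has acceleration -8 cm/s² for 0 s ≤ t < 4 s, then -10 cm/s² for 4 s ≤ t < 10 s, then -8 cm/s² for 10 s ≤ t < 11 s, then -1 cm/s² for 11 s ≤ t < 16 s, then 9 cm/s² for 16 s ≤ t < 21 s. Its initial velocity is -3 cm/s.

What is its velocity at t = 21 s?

Δv equals the area under the a-t graph; then v = v₀ + Δv.
0–4 s: -8 × 4 = -32 cm/s
4–10 s: -10 × 6 = -60 cm/s
10–11 s: -8 × 1 = -8 cm/s
11–16 s: -1 × 5 = -5 cm/s
16–21 s: 9 × 5 = 45 cm/s
Δv = -60 cm/s, so v(21) = -3 + (-60) = -63 cm/s.

-63 cm/s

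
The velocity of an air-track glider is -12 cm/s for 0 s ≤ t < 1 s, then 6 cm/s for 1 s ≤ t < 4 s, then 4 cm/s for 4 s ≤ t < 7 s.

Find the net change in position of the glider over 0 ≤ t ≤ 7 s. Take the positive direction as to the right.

18 cm

Net displacement equals the area under the velocity-time graph (areas below the axis count negative).
0–1 s: -12 × 1 = -12 cm
1–4 s: 6 × 3 = 18 cm
4–7 s: 4 × 3 = 12 cm
Net displacement = 18 cm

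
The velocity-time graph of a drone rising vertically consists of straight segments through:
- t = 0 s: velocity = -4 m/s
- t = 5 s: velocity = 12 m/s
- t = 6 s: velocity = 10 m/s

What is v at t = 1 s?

On 0–5 s the graph is linear from -4 to 12 m/s: v(1) = -4 + (12 − -4)·(1 − 0)/(5 − 0) = -0.8 m/s.

-0.8 m/s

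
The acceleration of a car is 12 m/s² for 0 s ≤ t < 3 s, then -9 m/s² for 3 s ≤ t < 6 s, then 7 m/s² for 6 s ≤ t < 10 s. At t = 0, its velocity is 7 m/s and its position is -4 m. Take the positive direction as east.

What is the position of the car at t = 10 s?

On each constant-a segment, Δv = aΔt and Δx = v₀Δt + ½aΔt²; chain segment to segment.
0–3 s: v starts 7 m/s; Δx = 7·3 + ½·12·3² = 75 m; v ends 43 m/s.
3–6 s: v starts 43 m/s; Δx = 43·3 + ½·-9·3² = 88.5 m; v ends 16 m/s.
6–10 s: v starts 16 m/s; Δx = 16·4 + ½·7·4² = 120 m; v ends 44 m/s.
x(10) = -4 + Σ Δx = 279.5 m.

279.5 m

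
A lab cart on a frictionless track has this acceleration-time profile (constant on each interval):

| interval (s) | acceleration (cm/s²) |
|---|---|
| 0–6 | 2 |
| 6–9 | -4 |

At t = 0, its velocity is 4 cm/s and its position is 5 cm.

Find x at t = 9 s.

On each constant-a segment, Δv = aΔt and Δx = v₀Δt + ½aΔt²; chain segment to segment.
0–6 s: v starts 4 cm/s; Δx = 4·6 + ½·2·6² = 60 cm; v ends 16 cm/s.
6–9 s: v starts 16 cm/s; Δx = 16·3 + ½·-4·3² = 30 cm; v ends 4 cm/s.
x(9) = 5 + Σ Δx = 95 cm.

95 cm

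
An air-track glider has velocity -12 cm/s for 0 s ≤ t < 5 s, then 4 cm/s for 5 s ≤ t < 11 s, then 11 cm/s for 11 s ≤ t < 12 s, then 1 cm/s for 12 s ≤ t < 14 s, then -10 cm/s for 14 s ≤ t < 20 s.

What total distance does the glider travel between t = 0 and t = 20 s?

Distance (not displacement) is the total path length: add the absolute areas under v-t.
0–5 s: |-12| × 5 = 60 cm
5–11 s: |4| × 6 = 24 cm
11–12 s: |11| × 1 = 11 cm
12–14 s: |1| × 2 = 2 cm
14–20 s: |-10| × 6 = 60 cm
Total distance = 157 cm

157 cm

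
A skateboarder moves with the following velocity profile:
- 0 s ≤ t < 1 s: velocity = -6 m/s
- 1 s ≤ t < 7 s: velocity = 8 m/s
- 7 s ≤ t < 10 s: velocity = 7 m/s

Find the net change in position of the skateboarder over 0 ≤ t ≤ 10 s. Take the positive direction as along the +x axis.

Net displacement equals the area under the velocity-time graph (areas below the axis count negative).
0–1 s: -6 × 1 = -6 m
1–7 s: 8 × 6 = 48 m
7–10 s: 7 × 3 = 21 m
Net displacement = 63 m

63 m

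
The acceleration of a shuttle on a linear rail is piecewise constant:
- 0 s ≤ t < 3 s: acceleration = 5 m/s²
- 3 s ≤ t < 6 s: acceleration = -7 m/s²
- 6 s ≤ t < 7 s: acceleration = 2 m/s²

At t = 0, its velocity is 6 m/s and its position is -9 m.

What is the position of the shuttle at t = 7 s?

On each constant-a segment, Δv = aΔt and Δx = v₀Δt + ½aΔt²; chain segment to segment.
0–3 s: v starts 6 m/s; Δx = 6·3 + ½·5·3² = 40.5 m; v ends 21 m/s.
3–6 s: v starts 21 m/s; Δx = 21·3 + ½·-7·3² = 31.5 m; v ends 0 m/s.
6–7 s: v starts 0 m/s; Δx = 0·1 + ½·2·1² = 1 m; v ends 2 m/s.
x(7) = -9 + Σ Δx = 64 m.

64 m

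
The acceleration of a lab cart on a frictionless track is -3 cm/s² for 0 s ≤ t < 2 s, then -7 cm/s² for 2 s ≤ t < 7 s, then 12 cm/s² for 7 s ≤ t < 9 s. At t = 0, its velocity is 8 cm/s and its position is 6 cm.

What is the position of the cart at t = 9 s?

-103.5 cm

On each constant-a segment, Δv = aΔt and Δx = v₀Δt + ½aΔt²; chain segment to segment.
0–2 s: v starts 8 cm/s; Δx = 8·2 + ½·-3·2² = 10 cm; v ends 2 cm/s.
2–7 s: v starts 2 cm/s; Δx = 2·5 + ½·-7·5² = -77.5 cm; v ends -33 cm/s.
7–9 s: v starts -33 cm/s; Δx = -33·2 + ½·12·2² = -42 cm; v ends -9 cm/s.
x(9) = 6 + Σ Δx = -103.5 cm.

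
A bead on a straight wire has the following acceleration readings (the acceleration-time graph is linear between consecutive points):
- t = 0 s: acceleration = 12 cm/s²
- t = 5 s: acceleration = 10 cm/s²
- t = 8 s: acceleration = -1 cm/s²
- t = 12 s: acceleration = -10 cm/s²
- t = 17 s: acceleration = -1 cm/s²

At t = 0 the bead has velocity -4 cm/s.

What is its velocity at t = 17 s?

Δv equals the area under the a-t graph; then v = v₀ + Δv.
0–5 s: ½(12 + 10)(5) = 55 cm/s
5–8 s: ½(10 + -1)(3) = 13.5 cm/s
8–12 s: ½(-1 + -10)(4) = -22 cm/s
12–17 s: ½(-10 + -1)(5) = -27.5 cm/s
Δv = 19 cm/s, so v(17) = -4 + (19) = 15 cm/s.

15 cm/s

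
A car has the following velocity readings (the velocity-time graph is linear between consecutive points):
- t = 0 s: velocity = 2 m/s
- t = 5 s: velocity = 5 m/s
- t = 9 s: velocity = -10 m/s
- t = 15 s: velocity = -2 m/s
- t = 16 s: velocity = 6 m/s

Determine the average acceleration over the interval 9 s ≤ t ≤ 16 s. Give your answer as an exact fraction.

Average acceleration = Δv/Δt = (6 − -10)/(16 − 9) = 16/7 m/s².

16/7 m/s²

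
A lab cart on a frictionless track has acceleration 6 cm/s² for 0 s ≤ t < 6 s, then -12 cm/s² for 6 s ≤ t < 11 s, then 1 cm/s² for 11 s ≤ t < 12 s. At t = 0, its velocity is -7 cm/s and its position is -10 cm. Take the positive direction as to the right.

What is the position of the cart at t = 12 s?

20.5 cm

On each constant-a segment, Δv = aΔt and Δx = v₀Δt + ½aΔt²; chain segment to segment.
0–6 s: v starts -7 cm/s; Δx = -7·6 + ½·6·6² = 66 cm; v ends 29 cm/s.
6–11 s: v starts 29 cm/s; Δx = 29·5 + ½·-12·5² = -5 cm; v ends -31 cm/s.
11–12 s: v starts -31 cm/s; Δx = -31·1 + ½·1·1² = -30.5 cm; v ends -30 cm/s.
x(12) = -10 + Σ Δx = 20.5 cm.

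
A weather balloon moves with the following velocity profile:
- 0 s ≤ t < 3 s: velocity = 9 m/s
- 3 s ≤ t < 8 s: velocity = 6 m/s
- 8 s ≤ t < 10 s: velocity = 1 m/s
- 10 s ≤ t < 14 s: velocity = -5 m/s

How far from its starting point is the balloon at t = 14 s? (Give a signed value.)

39 m

Displacement is the signed area under the v-t curve.
0–3 s: 9 × 3 = 27 m
3–8 s: 6 × 5 = 30 m
8–10 s: 1 × 2 = 2 m
10–14 s: -5 × 4 = -20 m
Net displacement = 39 m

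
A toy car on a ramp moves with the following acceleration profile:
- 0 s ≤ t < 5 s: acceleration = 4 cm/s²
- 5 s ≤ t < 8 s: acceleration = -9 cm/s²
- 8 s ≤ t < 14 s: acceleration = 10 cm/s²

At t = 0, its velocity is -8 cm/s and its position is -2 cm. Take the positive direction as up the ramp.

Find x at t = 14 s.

93.5 cm

On each constant-a segment, Δv = aΔt and Δx = v₀Δt + ½aΔt²; chain segment to segment.
0–5 s: v starts -8 cm/s; Δx = -8·5 + ½·4·5² = 10 cm; v ends 12 cm/s.
5–8 s: v starts 12 cm/s; Δx = 12·3 + ½·-9·3² = -4.5 cm; v ends -15 cm/s.
8–14 s: v starts -15 cm/s; Δx = -15·6 + ½·10·6² = 90 cm; v ends 45 cm/s.
x(14) = -2 + Σ Δx = 93.5 cm.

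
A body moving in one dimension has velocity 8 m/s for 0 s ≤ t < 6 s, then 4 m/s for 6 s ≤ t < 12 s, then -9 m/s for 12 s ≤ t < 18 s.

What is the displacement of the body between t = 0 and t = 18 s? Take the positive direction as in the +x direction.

Displacement is the signed area under the v-t curve.
0–6 s: 8 × 6 = 48 m
6–12 s: 4 × 6 = 24 m
12–18 s: -9 × 6 = -54 m
Net displacement = 18 m

18 m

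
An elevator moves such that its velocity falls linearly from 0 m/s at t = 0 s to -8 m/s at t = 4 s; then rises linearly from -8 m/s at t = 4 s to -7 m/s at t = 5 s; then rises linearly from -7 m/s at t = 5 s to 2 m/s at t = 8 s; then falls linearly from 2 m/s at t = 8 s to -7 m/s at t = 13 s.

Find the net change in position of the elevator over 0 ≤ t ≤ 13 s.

Net displacement equals the area under the velocity-time graph (areas below the axis count negative).
0–4 s: ½(0 + -8)(4) = -16 m
4–5 s: ½(-8 + -7)(1) = -7.5 m
5–8 s: ½(-7 + 2)(3) = -7.5 m
8–13 s: ½(2 + -7)(5) = -12.5 m
Net displacement = -43.5 m

-43.5 m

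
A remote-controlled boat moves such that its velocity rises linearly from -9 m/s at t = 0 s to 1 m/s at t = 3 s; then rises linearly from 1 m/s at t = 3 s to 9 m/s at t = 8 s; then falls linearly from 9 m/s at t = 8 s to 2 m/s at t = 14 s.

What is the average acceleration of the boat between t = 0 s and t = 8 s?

2.25 m/s²

Average acceleration = Δv/Δt = (9 − -9)/(8 − 0) = 2.25 m/s².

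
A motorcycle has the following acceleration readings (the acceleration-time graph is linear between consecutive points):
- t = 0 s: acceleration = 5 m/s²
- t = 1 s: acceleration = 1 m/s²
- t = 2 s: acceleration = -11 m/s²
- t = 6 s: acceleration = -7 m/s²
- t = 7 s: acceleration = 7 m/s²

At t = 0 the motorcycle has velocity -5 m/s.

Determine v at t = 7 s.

-43 m/s

Δv equals the area under the a-t graph; then v = v₀ + Δv.
0–1 s: ½(5 + 1)(1) = 3 m/s
1–2 s: ½(1 + -11)(1) = -5 m/s
2–6 s: ½(-11 + -7)(4) = -36 m/s
6–7 s: ½(-7 + 7)(1) = 0 m/s
Δv = -38 m/s, so v(7) = -5 + (-38) = -43 m/s.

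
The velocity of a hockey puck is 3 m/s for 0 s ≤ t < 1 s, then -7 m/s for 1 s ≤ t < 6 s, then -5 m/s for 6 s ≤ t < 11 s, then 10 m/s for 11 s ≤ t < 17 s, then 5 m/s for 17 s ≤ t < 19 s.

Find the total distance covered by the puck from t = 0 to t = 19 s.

133 m

Total distance travelled is ∫|v| dt — sum the magnitudes of each area piece.
0–1 s: |3| × 1 = 3 m
1–6 s: |-7| × 5 = 35 m
6–11 s: |-5| × 5 = 25 m
11–17 s: |10| × 6 = 60 m
17–19 s: |5| × 2 = 10 m
Total distance = 133 m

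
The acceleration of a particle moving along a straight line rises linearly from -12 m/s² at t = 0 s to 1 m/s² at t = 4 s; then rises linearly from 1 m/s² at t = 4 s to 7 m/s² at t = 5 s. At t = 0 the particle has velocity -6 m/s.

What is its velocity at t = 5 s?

-24 m/s

Δv equals the area under the a-t graph; then v = v₀ + Δv.
0–4 s: ½(-12 + 1)(4) = -22 m/s
4–5 s: ½(1 + 7)(1) = 4 m/s
Δv = -18 m/s, so v(5) = -6 + (-18) = -24 m/s.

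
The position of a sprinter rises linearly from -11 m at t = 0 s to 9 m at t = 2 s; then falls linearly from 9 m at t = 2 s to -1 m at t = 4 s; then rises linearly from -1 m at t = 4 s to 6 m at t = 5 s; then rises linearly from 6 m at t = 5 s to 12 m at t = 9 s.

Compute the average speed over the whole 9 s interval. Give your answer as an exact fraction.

Average speed = (total path length)/(elapsed time); on a piecewise-linear x-t graph the path length is Σ|Δx|.
0–2 s: |Δx| = |9 − -11| = 20 m
2–4 s: |Δx| = |-1 − 9| = 10 m
4–5 s: |Δx| = |6 − -1| = 7 m
5–9 s: |Δx| = |12 − 6| = 6 m
Total path = 43 m; average speed = 43/9 = 43/9 m/s.

43/9 m/s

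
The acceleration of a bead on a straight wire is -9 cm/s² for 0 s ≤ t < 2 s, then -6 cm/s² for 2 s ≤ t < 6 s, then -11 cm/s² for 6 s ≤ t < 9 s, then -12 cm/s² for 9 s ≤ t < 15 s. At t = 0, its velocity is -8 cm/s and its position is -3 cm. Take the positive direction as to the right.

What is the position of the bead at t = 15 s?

-1102.5 cm

On each constant-a segment, Δv = aΔt and Δx = v₀Δt + ½aΔt²; chain segment to segment.
0–2 s: v starts -8 cm/s; Δx = -8·2 + ½·-9·2² = -34 cm; v ends -26 cm/s.
2–6 s: v starts -26 cm/s; Δx = -26·4 + ½·-6·4² = -152 cm; v ends -50 cm/s.
6–9 s: v starts -50 cm/s; Δx = -50·3 + ½·-11·3² = -199.5 cm; v ends -83 cm/s.
9–15 s: v starts -83 cm/s; Δx = -83·6 + ½·-12·6² = -714 cm; v ends -155 cm/s.
x(15) = -3 + Σ Δx = -1102.5 cm.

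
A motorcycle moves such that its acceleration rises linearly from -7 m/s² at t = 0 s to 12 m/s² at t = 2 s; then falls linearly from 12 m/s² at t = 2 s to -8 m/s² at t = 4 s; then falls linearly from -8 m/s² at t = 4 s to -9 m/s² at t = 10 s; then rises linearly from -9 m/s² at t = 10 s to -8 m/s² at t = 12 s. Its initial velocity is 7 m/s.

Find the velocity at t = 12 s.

-52 m/s

Δv equals the area under the a-t graph; then v = v₀ + Δv.
0–2 s: ½(-7 + 12)(2) = 5 m/s
2–4 s: ½(12 + -8)(2) = 4 m/s
4–10 s: ½(-8 + -9)(6) = -51 m/s
10–12 s: ½(-9 + -8)(2) = -17 m/s
Δv = -59 m/s, so v(12) = 7 + (-59) = -52 m/s.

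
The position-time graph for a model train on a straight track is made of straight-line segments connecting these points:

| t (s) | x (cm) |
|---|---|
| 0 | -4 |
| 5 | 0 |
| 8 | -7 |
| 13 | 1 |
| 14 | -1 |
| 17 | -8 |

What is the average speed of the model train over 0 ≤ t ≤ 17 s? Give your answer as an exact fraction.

28/17 cm/s

Average speed = (total path length)/(elapsed time); on a piecewise-linear x-t graph the path length is Σ|Δx|.
0–5 s: |Δx| = |0 − -4| = 4 cm
5–8 s: |Δx| = |-7 − 0| = 7 cm
8–13 s: |Δx| = |1 − -7| = 8 cm
13–14 s: |Δx| = |-1 − 1| = 2 cm
14–17 s: |Δx| = |-8 − -1| = 7 cm
Total path = 28 cm; average speed = 28/17 = 28/17 cm/s.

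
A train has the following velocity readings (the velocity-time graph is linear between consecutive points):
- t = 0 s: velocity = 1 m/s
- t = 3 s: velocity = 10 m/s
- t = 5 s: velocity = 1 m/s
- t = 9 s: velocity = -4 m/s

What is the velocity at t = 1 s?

4 m/s

On 0–3 s the graph is linear from 1 to 10 m/s: v(1) = 1 + (10 − 1)·(1 − 0)/(3 − 0) = 4 m/s.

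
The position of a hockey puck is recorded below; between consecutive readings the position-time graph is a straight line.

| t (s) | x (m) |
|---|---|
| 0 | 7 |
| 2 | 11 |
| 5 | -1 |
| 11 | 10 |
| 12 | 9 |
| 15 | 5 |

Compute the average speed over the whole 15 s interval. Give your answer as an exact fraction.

32/15 m/s

Average speed = (total path length)/(elapsed time); on a piecewise-linear x-t graph the path length is Σ|Δx|.
0–2 s: |Δx| = |11 − 7| = 4 m
2–5 s: |Δx| = |-1 − 11| = 12 m
5–11 s: |Δx| = |10 − -1| = 11 m
11–12 s: |Δx| = |9 − 10| = 1 m
12–15 s: |Δx| = |5 − 9| = 4 m
Total path = 32 m; average speed = 32/15 = 32/15 m/s.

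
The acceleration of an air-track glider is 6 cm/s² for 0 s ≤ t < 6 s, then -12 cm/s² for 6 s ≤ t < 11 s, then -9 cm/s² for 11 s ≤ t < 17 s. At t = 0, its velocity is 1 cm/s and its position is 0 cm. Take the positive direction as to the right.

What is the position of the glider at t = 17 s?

On each constant-a segment, Δv = aΔt and Δx = v₀Δt + ½aΔt²; chain segment to segment.
0–6 s: v starts 1 cm/s; Δx = 1·6 + ½·6·6² = 114 cm; v ends 37 cm/s.
6–11 s: v starts 37 cm/s; Δx = 37·5 + ½·-12·5² = 35 cm; v ends -23 cm/s.
11–17 s: v starts -23 cm/s; Δx = -23·6 + ½·-9·6² = -300 cm; v ends -77 cm/s.
x(17) = 0 + Σ Δx = -151 cm.

-151 cm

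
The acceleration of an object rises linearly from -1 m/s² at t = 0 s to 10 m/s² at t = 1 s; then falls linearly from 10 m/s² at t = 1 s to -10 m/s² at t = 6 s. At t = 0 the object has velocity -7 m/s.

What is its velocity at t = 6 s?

-2.5 m/s

Δv equals the area under the a-t graph; then v = v₀ + Δv.
0–1 s: ½(-1 + 10)(1) = 4.5 m/s
1–6 s: ½(10 + -10)(5) = 0 m/s
Δv = 4.5 m/s, so v(6) = -7 + (4.5) = -2.5 m/s.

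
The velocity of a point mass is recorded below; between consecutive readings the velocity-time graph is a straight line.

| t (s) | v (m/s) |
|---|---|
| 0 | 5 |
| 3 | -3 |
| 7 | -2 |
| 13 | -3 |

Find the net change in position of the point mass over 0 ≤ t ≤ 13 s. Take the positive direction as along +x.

Displacement is the signed area under the v-t curve.
0–3 s: ½(5 + -3)(3) = 3 m
3–7 s: ½(-3 + -2)(4) = -10 m
7–13 s: ½(-2 + -3)(6) = -15 m
Net displacement = -22 m

-22 m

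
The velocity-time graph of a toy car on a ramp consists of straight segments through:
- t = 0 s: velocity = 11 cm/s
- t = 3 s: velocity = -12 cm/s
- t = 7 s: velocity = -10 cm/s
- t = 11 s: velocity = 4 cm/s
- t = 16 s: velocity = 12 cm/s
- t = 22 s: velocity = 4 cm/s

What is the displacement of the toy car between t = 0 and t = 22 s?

Displacement is the signed area under the v-t curve.
0–3 s: ½(11 + -12)(3) = -1.5 cm
3–7 s: ½(-12 + -10)(4) = -44 cm
7–11 s: ½(-10 + 4)(4) = -12 cm
11–16 s: ½(4 + 12)(5) = 40 cm
16–22 s: ½(12 + 4)(6) = 48 cm
Net displacement = 30.5 cm

30.5 cm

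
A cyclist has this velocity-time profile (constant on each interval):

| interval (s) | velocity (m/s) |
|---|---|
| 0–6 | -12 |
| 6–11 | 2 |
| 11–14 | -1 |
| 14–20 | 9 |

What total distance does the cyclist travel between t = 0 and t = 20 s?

139 m

Total distance travelled is ∫|v| dt — sum the magnitudes of each area piece.
0–6 s: |-12| × 6 = 72 m
6–11 s: |2| × 5 = 10 m
11–14 s: |-1| × 3 = 3 m
14–20 s: |9| × 6 = 54 m
Total distance = 139 m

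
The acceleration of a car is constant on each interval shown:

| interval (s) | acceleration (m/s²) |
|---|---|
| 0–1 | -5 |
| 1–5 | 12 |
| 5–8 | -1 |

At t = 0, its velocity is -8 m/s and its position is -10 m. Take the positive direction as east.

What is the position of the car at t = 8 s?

124 m

On each constant-a segment, Δv = aΔt and Δx = v₀Δt + ½aΔt²; chain segment to segment.
0–1 s: v starts -8 m/s; Δx = -8·1 + ½·-5·1² = -10.5 m; v ends -13 m/s.
1–5 s: v starts -13 m/s; Δx = -13·4 + ½·12·4² = 44 m; v ends 35 m/s.
5–8 s: v starts 35 m/s; Δx = 35·3 + ½·-1·3² = 100.5 m; v ends 32 m/s.
x(8) = -10 + Σ Δx = 124 m.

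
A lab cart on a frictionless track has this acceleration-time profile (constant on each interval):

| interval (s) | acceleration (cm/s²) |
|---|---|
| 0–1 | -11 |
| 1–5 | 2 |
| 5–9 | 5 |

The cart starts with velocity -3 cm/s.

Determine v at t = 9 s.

Δv equals the area under the a-t graph; then v = v₀ + Δv.
0–1 s: -11 × 1 = -11 cm/s
1–5 s: 2 × 4 = 8 cm/s
5–9 s: 5 × 4 = 20 cm/s
Δv = 17 cm/s, so v(9) = -3 + (17) = 14 cm/s.

14 cm/s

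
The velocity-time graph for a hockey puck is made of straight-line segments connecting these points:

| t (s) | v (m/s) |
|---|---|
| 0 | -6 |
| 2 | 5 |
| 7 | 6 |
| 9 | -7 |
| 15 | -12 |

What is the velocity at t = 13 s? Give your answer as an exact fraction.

On 9–15 s the graph is linear from -7 to -12 m/s: v(13) = -7 + (-12 − -7)·(13 − 9)/(15 − 9) = -31/3 m/s.

-31/3 m/s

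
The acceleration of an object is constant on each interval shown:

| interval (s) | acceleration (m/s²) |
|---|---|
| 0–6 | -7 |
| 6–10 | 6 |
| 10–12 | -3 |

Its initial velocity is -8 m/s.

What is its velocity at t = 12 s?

Δv equals the area under the a-t graph; then v = v₀ + Δv.
0–6 s: -7 × 6 = -42 m/s
6–10 s: 6 × 4 = 24 m/s
10–12 s: -3 × 2 = -6 m/s
Δv = -24 m/s, so v(12) = -8 + (-24) = -32 m/s.

-32 m/s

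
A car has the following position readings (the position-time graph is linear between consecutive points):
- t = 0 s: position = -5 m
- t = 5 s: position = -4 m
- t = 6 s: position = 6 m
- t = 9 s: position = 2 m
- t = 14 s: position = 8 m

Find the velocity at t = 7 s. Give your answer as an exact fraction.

-4/3 m/s

Velocity is the slope of the x-t graph on 6–9 s: (2 − 6)/(9 − 6) = -4/3 m/s.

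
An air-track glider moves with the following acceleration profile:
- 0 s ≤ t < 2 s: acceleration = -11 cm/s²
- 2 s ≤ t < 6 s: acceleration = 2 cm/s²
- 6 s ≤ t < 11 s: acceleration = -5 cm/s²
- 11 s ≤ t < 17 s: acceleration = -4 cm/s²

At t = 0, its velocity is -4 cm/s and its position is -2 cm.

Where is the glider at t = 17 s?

On each constant-a segment, Δv = aΔt and Δx = v₀Δt + ½aΔt²; chain segment to segment.
0–2 s: v starts -4 cm/s; Δx = -4·2 + ½·-11·2² = -30 cm; v ends -26 cm/s.
2–6 s: v starts -26 cm/s; Δx = -26·4 + ½·2·4² = -88 cm; v ends -18 cm/s.
6–11 s: v starts -18 cm/s; Δx = -18·5 + ½·-5·5² = -152.5 cm; v ends -43 cm/s.
11–17 s: v starts -43 cm/s; Δx = -43·6 + ½·-4·6² = -330 cm; v ends -67 cm/s.
x(17) = -2 + Σ Δx = -602.5 cm.

-602.5 cm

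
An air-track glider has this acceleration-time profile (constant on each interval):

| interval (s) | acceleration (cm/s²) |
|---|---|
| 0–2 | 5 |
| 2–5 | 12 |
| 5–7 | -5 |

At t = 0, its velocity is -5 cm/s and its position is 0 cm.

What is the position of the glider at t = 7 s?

141 cm

On each constant-a segment, Δv = aΔt and Δx = v₀Δt + ½aΔt²; chain segment to segment.
0–2 s: v starts -5 cm/s; Δx = -5·2 + ½·5·2² = 0 cm; v ends 5 cm/s.
2–5 s: v starts 5 cm/s; Δx = 5·3 + ½·12·3² = 69 cm; v ends 41 cm/s.
5–7 s: v starts 41 cm/s; Δx = 41·2 + ½·-5·2² = 72 cm; v ends 31 cm/s.
x(7) = 0 + Σ Δx = 141 cm.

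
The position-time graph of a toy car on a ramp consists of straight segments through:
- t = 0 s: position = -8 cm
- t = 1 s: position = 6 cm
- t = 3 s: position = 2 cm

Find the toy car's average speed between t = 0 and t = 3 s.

6 cm/s

Average speed = (total path length)/(elapsed time); on a piecewise-linear x-t graph the path length is Σ|Δx|.
0–1 s: |Δx| = |6 − -8| = 14 cm
1–3 s: |Δx| = |2 − 6| = 4 cm
Total path = 18 cm; average speed = 18/3 = 6 cm/s.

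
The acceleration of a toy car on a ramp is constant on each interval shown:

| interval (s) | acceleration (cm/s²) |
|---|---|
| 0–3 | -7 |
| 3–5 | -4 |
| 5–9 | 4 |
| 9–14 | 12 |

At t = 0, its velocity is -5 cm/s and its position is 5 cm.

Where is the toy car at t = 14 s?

On each constant-a segment, Δv = aΔt and Δx = v₀Δt + ½aΔt²; chain segment to segment.
0–3 s: v starts -5 cm/s; Δx = -5·3 + ½·-7·3² = -46.5 cm; v ends -26 cm/s.
3–5 s: v starts -26 cm/s; Δx = -26·2 + ½·-4·2² = -60 cm; v ends -34 cm/s.
5–9 s: v starts -34 cm/s; Δx = -34·4 + ½·4·4² = -104 cm; v ends -18 cm/s.
9–14 s: v starts -18 cm/s; Δx = -18·5 + ½·12·5² = 60 cm; v ends 42 cm/s.
x(14) = 5 + Σ Δx = -145.5 cm.

-145.5 cm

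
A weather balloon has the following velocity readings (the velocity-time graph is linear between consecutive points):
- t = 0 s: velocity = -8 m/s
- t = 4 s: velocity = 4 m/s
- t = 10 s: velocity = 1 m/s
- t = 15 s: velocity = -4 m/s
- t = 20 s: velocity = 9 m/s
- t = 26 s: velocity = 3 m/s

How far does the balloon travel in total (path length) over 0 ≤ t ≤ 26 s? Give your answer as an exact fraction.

3568/39 m

Distance (not displacement) is the total path length: add the absolute areas under v-t.
0–4 s: v = 0 at t = 8/3 s; triangle areas 32/3 + 8/3 = 40/3 m
4–10 s: |½(4 + 1)(6)| = 15 m
10–15 s: v = 0 at t = 11 s; triangle areas 0.5 + 8 = 8.5 m
15–20 s: v = 0 at t = 215/13 s; triangle areas 40/13 + 405/26 = 485/26 m
20–26 s: |½(9 + 3)(6)| = 36 m
Total distance = 3568/39 m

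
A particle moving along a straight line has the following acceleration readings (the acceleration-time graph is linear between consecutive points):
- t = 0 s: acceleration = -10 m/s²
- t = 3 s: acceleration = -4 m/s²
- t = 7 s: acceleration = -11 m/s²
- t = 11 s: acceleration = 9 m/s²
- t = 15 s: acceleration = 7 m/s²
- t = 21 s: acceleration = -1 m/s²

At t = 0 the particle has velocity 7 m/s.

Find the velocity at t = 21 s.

2 m/s

Δv equals the area under the a-t graph; then v = v₀ + Δv.
0–3 s: ½(-10 + -4)(3) = -21 m/s
3–7 s: ½(-4 + -11)(4) = -30 m/s
7–11 s: ½(-11 + 9)(4) = -4 m/s
11–15 s: ½(9 + 7)(4) = 32 m/s
15–21 s: ½(7 + -1)(6) = 18 m/s
Δv = -5 m/s, so v(21) = 7 + (-5) = 2 m/s.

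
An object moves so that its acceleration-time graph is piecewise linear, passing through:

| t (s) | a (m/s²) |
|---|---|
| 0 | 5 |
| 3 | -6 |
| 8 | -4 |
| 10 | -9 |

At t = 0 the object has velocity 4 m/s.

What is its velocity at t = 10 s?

Δv equals the area under the a-t graph; then v = v₀ + Δv.
0–3 s: ½(5 + -6)(3) = -1.5 m/s
3–8 s: ½(-6 + -4)(5) = -25 m/s
8–10 s: ½(-4 + -9)(2) = -13 m/s
Δv = -39.5 m/s, so v(10) = 4 + (-39.5) = -35.5 m/s.

-35.5 m/s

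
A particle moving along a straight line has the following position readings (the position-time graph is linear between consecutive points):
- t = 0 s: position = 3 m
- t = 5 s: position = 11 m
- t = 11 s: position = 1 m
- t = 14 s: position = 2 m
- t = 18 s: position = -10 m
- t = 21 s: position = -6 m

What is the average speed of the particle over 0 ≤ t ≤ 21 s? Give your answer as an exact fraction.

Average speed = (total path length)/(elapsed time); on a piecewise-linear x-t graph the path length is Σ|Δx|.
0–5 s: |Δx| = |11 − 3| = 8 m
5–11 s: |Δx| = |1 − 11| = 10 m
11–14 s: |Δx| = |2 − 1| = 1 m
14–18 s: |Δx| = |-10 − 2| = 12 m
18–21 s: |Δx| = |-6 − -10| = 4 m
Total path = 35 m; average speed = 35/21 = 5/3 m/s.

5/3 m/s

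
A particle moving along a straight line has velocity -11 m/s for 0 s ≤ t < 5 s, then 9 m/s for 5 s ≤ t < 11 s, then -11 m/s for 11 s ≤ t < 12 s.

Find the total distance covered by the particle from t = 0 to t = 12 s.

Total distance travelled is ∫|v| dt — sum the magnitudes of each area piece.
0–5 s: |-11| × 5 = 55 m
5–11 s: |9| × 6 = 54 m
11–12 s: |-11| × 1 = 11 m
Total distance = 120 m

120 m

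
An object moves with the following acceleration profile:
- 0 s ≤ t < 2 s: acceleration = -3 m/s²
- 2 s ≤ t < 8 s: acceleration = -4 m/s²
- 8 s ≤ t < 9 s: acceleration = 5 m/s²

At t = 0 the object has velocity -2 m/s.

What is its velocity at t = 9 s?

Δv equals the area under the a-t graph; then v = v₀ + Δv.
0–2 s: -3 × 2 = -6 m/s
2–8 s: -4 × 6 = -24 m/s
8–9 s: 5 × 1 = 5 m/s
Δv = -25 m/s, so v(9) = -2 + (-25) = -27 m/s.

-27 m/s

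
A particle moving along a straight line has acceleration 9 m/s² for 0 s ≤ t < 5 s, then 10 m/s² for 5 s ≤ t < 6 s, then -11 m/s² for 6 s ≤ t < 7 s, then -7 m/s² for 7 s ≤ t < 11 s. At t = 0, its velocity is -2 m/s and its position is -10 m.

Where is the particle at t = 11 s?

300 m

On each constant-a segment, Δv = aΔt and Δx = v₀Δt + ½aΔt²; chain segment to segment.
0–5 s: v starts -2 m/s; Δx = -2·5 + ½·9·5² = 102.5 m; v ends 43 m/s.
5–6 s: v starts 43 m/s; Δx = 43·1 + ½·10·1² = 48 m; v ends 53 m/s.
6–7 s: v starts 53 m/s; Δx = 53·1 + ½·-11·1² = 47.5 m; v ends 42 m/s.
7–11 s: v starts 42 m/s; Δx = 42·4 + ½·-7·4² = 112 m; v ends 14 m/s.
x(11) = -10 + Σ Δx = 300 m.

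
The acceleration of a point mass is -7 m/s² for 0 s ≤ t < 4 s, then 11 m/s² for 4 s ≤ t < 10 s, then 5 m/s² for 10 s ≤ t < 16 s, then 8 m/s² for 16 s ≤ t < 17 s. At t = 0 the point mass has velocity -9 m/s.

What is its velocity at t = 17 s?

67 m/s

Δv equals the area under the a-t graph; then v = v₀ + Δv.
0–4 s: -7 × 4 = -28 m/s
4–10 s: 11 × 6 = 66 m/s
10–16 s: 5 × 6 = 30 m/s
16–17 s: 8 × 1 = 8 m/s
Δv = 76 m/s, so v(17) = -9 + (76) = 67 m/s.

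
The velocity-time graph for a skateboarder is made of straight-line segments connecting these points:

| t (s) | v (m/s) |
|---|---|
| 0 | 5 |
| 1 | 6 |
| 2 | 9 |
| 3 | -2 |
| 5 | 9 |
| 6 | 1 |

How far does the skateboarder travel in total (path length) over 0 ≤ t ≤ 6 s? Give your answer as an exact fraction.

651/22 m

Distance (not displacement) is the total path length: add the absolute areas under v-t.
0–1 s: |½(5 + 6)(1)| = 5.5 m
1–2 s: |½(6 + 9)(1)| = 7.5 m
2–3 s: v = 0 at t = 31/11 s; triangle areas 81/22 + 2/11 = 85/22 m
3–5 s: v = 0 at t = 37/11 s; triangle areas 4/11 + 81/11 = 85/11 m
5–6 s: |½(9 + 1)(1)| = 5 m
Total distance = 651/22 m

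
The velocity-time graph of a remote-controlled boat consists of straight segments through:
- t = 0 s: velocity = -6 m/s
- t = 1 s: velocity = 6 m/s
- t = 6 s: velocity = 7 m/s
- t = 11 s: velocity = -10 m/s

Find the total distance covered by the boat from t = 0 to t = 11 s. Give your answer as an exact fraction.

Distance (not displacement) is the total path length: add the absolute areas under v-t.
0–1 s: v = 0 at t = 0.5 s; triangle areas 1.5 + 1.5 = 3 m
1–6 s: |½(6 + 7)(5)| = 32.5 m
6–11 s: v = 0 at t = 137/17 s; triangle areas 245/34 + 250/17 = 745/34 m
Total distance = 976/17 m

976/17 m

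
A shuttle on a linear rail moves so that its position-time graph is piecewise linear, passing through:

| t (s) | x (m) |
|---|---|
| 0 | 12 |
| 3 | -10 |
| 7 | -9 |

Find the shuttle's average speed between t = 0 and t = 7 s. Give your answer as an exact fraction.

23/7 m/s

Average speed = (total path length)/(elapsed time); on a piecewise-linear x-t graph the path length is Σ|Δx|.
0–3 s: |Δx| = |-10 − 12| = 22 m
3–7 s: |Δx| = |-9 − -10| = 1 m
Total path = 23 m; average speed = 23/7 = 23/7 m/s.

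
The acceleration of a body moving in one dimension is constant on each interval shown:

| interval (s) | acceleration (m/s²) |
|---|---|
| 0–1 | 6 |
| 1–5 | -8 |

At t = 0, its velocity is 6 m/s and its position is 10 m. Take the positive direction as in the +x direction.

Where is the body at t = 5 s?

On each constant-a segment, Δv = aΔt and Δx = v₀Δt + ½aΔt²; chain segment to segment.
0–1 s: v starts 6 m/s; Δx = 6·1 + ½·6·1² = 9 m; v ends 12 m/s.
1–5 s: v starts 12 m/s; Δx = 12·4 + ½·-8·4² = -16 m; v ends -20 m/s.
x(5) = 10 + Σ Δx = 3 m.

3 m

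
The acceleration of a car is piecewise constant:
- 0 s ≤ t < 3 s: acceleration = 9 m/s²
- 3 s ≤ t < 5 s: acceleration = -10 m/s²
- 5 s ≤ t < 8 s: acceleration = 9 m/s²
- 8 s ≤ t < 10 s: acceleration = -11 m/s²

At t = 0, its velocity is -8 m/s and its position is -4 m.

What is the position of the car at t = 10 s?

98 m

On each constant-a segment, Δv = aΔt and Δx = v₀Δt + ½aΔt²; chain segment to segment.
0–3 s: v starts -8 m/s; Δx = -8·3 + ½·9·3² = 16.5 m; v ends 19 m/s.
3–5 s: v starts 19 m/s; Δx = 19·2 + ½·-10·2² = 18 m; v ends -1 m/s.
5–8 s: v starts -1 m/s; Δx = -1·3 + ½·9·3² = 37.5 m; v ends 26 m/s.
8–10 s: v starts 26 m/s; Δx = 26·2 + ½·-11·2² = 30 m; v ends 4 m/s.
x(10) = -4 + Σ Δx = 98 m.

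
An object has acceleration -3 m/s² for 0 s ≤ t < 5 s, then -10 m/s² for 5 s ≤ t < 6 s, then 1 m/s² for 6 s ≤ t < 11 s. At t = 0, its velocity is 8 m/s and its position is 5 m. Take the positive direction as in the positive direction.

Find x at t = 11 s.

On each constant-a segment, Δv = aΔt and Δx = v₀Δt + ½aΔt²; chain segment to segment.
0–5 s: v starts 8 m/s; Δx = 8·5 + ½·-3·5² = 2.5 m; v ends -7 m/s.
5–6 s: v starts -7 m/s; Δx = -7·1 + ½·-10·1² = -12 m; v ends -17 m/s.
6–11 s: v starts -17 m/s; Δx = -17·5 + ½·1·5² = -72.5 m; v ends -12 m/s.
x(11) = 5 + Σ Δx = -77 m.

-77 m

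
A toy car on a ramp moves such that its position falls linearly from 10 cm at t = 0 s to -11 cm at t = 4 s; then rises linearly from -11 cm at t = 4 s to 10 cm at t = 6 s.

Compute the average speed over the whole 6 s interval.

Average speed = (total path length)/(elapsed time); on a piecewise-linear x-t graph the path length is Σ|Δx|.
0–4 s: |Δx| = |-11 − 10| = 21 cm
4–6 s: |Δx| = |10 − -11| = 21 cm
Total path = 42 cm; average speed = 42/6 = 7 cm/s.

7 cm/s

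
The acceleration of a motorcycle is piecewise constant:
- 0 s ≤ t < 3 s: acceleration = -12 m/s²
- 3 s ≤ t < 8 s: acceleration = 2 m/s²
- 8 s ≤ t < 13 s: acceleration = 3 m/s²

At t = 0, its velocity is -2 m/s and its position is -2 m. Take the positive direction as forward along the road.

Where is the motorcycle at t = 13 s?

On each constant-a segment, Δv = aΔt and Δx = v₀Δt + ½aΔt²; chain segment to segment.
0–3 s: v starts -2 m/s; Δx = -2·3 + ½·-12·3² = -60 m; v ends -38 m/s.
3–8 s: v starts -38 m/s; Δx = -38·5 + ½·2·5² = -165 m; v ends -28 m/s.
8–13 s: v starts -28 m/s; Δx = -28·5 + ½·3·5² = -102.5 m; v ends -13 m/s.
x(13) = -2 + Σ Δx = -329.5 m.

-329.5 m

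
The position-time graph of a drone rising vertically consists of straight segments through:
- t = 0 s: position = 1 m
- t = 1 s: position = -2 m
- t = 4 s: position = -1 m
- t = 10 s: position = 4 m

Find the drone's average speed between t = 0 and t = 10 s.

0.9 m/s

Average speed = (total path length)/(elapsed time); on a piecewise-linear x-t graph the path length is Σ|Δx|.
0–1 s: |Δx| = |-2 − 1| = 3 m
1–4 s: |Δx| = |-1 − -2| = 1 m
4–10 s: |Δx| = |4 − -1| = 5 m
Total path = 9 m; average speed = 9/10 = 0.9 m/s.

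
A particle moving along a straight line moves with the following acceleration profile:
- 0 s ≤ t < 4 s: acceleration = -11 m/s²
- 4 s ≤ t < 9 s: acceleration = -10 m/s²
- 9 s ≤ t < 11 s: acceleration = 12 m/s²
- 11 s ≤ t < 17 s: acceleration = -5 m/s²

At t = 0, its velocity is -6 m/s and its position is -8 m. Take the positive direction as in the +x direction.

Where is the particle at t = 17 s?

-1217 m

On each constant-a segment, Δv = aΔt and Δx = v₀Δt + ½aΔt²; chain segment to segment.
0–4 s: v starts -6 m/s; Δx = -6·4 + ½·-11·4² = -112 m; v ends -50 m/s.
4–9 s: v starts -50 m/s; Δx = -50·5 + ½·-10·5² = -375 m; v ends -100 m/s.
9–11 s: v starts -100 m/s; Δx = -100·2 + ½·12·2² = -176 m; v ends -76 m/s.
11–17 s: v starts -76 m/s; Δx = -76·6 + ½·-5·6² = -546 m; v ends -106 m/s.
x(17) = -8 + Σ Δx = -1217 m.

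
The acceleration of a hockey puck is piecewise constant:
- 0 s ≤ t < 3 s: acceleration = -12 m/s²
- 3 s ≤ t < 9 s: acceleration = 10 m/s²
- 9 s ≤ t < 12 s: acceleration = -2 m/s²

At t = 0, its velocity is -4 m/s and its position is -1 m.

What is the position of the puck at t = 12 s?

-76 m

On each constant-a segment, Δv = aΔt and Δx = v₀Δt + ½aΔt²; chain segment to segment.
0–3 s: v starts -4 m/s; Δx = -4·3 + ½·-12·3² = -66 m; v ends -40 m/s.
3–9 s: v starts -40 m/s; Δx = -40·6 + ½·10·6² = -60 m; v ends 20 m/s.
9–12 s: v starts 20 m/s; Δx = 20·3 + ½·-2·3² = 51 m; v ends 14 m/s.
x(12) = -1 + Σ Δx = -76 m.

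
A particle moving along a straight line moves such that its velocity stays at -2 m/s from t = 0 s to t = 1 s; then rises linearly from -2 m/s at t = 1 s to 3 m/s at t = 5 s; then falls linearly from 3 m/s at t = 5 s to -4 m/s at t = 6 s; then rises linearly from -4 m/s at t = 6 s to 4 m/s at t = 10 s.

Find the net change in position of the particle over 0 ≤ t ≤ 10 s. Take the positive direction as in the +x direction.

Net displacement equals the area under the velocity-time graph (areas below the axis count negative).
0–1 s: -2 × 1 = -2 m
1–5 s: ½(-2 + 3)(4) = 2 m
5–6 s: ½(3 + -4)(1) = -0.5 m
6–10 s: ½(-4 + 4)(4) = 0 m
Net displacement = -0.5 m

-0.5 m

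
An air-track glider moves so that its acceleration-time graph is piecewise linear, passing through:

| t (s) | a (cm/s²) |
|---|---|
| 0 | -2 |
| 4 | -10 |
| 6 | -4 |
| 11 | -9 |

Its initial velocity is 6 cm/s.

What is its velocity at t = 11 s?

-64.5 cm/s

Δv equals the area under the a-t graph; then v = v₀ + Δv.
0–4 s: ½(-2 + -10)(4) = -24 cm/s
4–6 s: ½(-10 + -4)(2) = -14 cm/s
6–11 s: ½(-4 + -9)(5) = -32.5 cm/s
Δv = -70.5 cm/s, so v(11) = 6 + (-70.5) = -64.5 cm/s.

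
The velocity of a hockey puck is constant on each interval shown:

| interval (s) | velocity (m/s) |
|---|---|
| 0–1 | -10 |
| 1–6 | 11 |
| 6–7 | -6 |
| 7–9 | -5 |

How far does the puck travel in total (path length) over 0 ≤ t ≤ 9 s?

Distance (not displacement) is the total path length: add the absolute areas under v-t.
0–1 s: |-10| × 1 = 10 m
1–6 s: |11| × 5 = 55 m
6–7 s: |-6| × 1 = 6 m
7–9 s: |-5| × 2 = 10 m
Total distance = 81 m

81 m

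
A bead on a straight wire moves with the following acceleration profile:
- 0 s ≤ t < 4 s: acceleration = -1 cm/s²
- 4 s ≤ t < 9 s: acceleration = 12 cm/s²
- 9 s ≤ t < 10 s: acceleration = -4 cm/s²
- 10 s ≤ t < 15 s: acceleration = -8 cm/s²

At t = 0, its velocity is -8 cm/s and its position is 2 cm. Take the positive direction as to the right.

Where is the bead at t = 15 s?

On each constant-a segment, Δv = aΔt and Δx = v₀Δt + ½aΔt²; chain segment to segment.
0–4 s: v starts -8 cm/s; Δx = -8·4 + ½·-1·4² = -40 cm; v ends -12 cm/s.
4–9 s: v starts -12 cm/s; Δx = -12·5 + ½·12·5² = 90 cm; v ends 48 cm/s.
9–10 s: v starts 48 cm/s; Δx = 48·1 + ½·-4·1² = 46 cm; v ends 44 cm/s.
10–15 s: v starts 44 cm/s; Δx = 44·5 + ½·-8·5² = 120 cm; v ends 4 cm/s.
x(15) = 2 + Σ Δx = 218 cm.

218 cm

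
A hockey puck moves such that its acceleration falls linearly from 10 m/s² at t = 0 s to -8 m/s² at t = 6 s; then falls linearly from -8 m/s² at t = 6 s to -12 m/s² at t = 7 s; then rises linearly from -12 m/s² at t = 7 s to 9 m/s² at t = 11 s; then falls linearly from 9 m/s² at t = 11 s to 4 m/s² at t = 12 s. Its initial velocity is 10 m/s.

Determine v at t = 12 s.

6.5 m/s

Δv equals the area under the a-t graph; then v = v₀ + Δv.
0–6 s: ½(10 + -8)(6) = 6 m/s
6–7 s: ½(-8 + -12)(1) = -10 m/s
7–11 s: ½(-12 + 9)(4) = -6 m/s
11–12 s: ½(9 + 4)(1) = 6.5 m/s
Δv = -3.5 m/s, so v(12) = 10 + (-3.5) = 6.5 m/s.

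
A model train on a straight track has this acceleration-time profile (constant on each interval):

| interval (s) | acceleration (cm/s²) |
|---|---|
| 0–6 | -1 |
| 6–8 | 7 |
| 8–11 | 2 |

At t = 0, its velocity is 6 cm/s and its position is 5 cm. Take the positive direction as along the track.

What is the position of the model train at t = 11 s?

On each constant-a segment, Δv = aΔt and Δx = v₀Δt + ½aΔt²; chain segment to segment.
0–6 s: v starts 6 cm/s; Δx = 6·6 + ½·-1·6² = 18 cm; v ends 0 cm/s.
6–8 s: v starts 0 cm/s; Δx = 0·2 + ½·7·2² = 14 cm; v ends 14 cm/s.
8–11 s: v starts 14 cm/s; Δx = 14·3 + ½·2·3² = 51 cm; v ends 20 cm/s.
x(11) = 5 + Σ Δx = 88 cm.

88 cm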